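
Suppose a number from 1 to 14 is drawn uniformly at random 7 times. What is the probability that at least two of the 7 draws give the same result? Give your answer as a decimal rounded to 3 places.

0.836

P(all 7 different) = 14/14 · 13/14 · ··· · 8/14 ≈ 0.164.
P(at least two equal) = 1 − 0.164 = 0.836.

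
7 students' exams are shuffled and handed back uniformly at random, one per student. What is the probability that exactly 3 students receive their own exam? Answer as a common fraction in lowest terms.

1/16

Choose which 3 of the 7 are fixed: C(7,3) = 35 ways.
The remaining 4 must have no fixed point: D(4) = 9.
P = 35·9/5040 = 1/16.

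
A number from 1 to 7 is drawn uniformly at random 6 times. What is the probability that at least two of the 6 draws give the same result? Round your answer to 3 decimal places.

P(all 6 different) = 7/7 · 6/7 · ··· · 2/7 ≈ 0.043.
P(at least two equal) = 1 − 0.043 = 0.957.

0.957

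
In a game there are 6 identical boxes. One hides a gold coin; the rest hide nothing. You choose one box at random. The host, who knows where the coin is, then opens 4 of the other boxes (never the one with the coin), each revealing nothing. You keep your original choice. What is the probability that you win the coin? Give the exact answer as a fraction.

1/6

The host can always open 4 empty boxes regardless of your choice, so the reveals give no information about your original box.
P(win by staying) = 1/6.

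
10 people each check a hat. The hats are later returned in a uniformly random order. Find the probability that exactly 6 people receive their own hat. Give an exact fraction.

Choose which 6 of the 10 are fixed: C(10,6) = 210 ways.
The remaining 4 must have no fixed point: D(4) = 9.
P = 210·9/3628800 = 1/1920.

1/1920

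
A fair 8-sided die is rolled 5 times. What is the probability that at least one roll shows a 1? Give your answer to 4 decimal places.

P(no roll shows a 1) = (7/8)^5 ≈ 0.5129.
P(at least one) = 1 − 0.5129 = 0.4871.

0.4871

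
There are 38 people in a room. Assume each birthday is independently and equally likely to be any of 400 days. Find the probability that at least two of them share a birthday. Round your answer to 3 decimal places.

0.837

It's easier to compute the probability that all 38 are distinct.
P(all distinct) = 400/400 · 399/400 · ··· · 363/400 ≈ 0.163.
So the probability of at least one match is 1 − 0.163 = 0.837.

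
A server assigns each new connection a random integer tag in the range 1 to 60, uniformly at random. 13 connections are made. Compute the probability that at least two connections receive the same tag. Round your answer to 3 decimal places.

0.754

It's easier to compute the probability that all 13 are distinct.
P(all distinct) = 60/60 · 59/60 · ··· · 48/60 ≈ 0.246.
So the probability of at least one match is 1 − 0.246 = 0.754.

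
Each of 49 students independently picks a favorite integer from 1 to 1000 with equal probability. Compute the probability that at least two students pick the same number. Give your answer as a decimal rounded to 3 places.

It's easier to compute the probability that all 49 are distinct.
P(all distinct) = 1000/1000 · 999/1000 · ··· · 952/1000 ≈ 0.303.
So the probability of at least one match is 1 − 0.303 = 0.697.

0.697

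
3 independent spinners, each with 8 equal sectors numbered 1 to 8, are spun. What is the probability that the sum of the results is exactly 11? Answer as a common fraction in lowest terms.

21/256

There are 8^3 = 512 equally likely outcomes.
The number of ordered 3-tuples from {1,…,8} summing to 11 is 42.
P(sum = 11) = 42/512 = 21/256.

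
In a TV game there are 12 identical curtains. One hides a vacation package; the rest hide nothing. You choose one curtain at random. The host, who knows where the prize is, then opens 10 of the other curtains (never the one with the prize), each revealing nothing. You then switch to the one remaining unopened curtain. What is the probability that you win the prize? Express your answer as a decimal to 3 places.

0.917

Your original curtain holds the prize with probability 1/12, so the other 11 collectively hold it with probability 11/12.
The host can always find 10 empty curtains to open, so the reveals don't change that 11/12; it is now spread over the 1 remaining unopened curtain.
P(win by switching) = (11/12) · (1/1) = 11/12 ≈ 0.917.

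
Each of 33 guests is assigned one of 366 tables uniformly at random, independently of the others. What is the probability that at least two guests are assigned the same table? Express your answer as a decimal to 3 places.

It's easier to compute the probability that all 33 are distinct.
P(all distinct) = 366/366 · 365/366 · ··· · 334/366 ≈ 0.226.
So the probability of at least one match is 1 − 0.226 = 0.774.

0.774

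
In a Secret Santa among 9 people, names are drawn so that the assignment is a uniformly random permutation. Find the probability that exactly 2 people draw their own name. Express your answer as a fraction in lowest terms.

Choose which 2 of the 9 are fixed: C(9,2) = 36 ways.
The remaining 7 must have no fixed point: D(7) = 1854.
P = 36·1854/362880 = 103/560.

103/560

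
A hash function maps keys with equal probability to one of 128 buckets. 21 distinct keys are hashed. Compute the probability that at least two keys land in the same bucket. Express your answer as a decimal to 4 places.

It's easier to compute the probability that all 21 are distinct.
P(all distinct) = 128/128 · 127/128 · ··· · 108/128 ≈ 0.1762.
So the probability of at least one match is 1 − 0.1762 = 0.8238.

0.8238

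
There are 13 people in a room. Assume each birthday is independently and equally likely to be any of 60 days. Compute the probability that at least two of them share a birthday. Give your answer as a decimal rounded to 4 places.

It's easier to compute the probability that all 13 are distinct.
P(all distinct) = 60/60 · 59/60 · ··· · 48/60 ≈ 0.2463.
So the probability of at least one match is 1 − 0.2463 = 0.7537.

0.7537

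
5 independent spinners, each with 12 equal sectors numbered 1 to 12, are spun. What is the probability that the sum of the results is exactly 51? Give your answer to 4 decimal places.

0.0029

There are 12^5 = 248832 equally likely outcomes.
The number of ordered 5-tuples from {1,…,12} summing to 51 is 715.
P(sum = 51) = 715/248832 ≈ 0.0029.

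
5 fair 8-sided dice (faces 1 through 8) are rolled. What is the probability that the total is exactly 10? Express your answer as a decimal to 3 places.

There are 8^5 = 32768 equally likely outcomes.
The number of ordered 5-tuples from {1,…,8} summing to 10 is 126.
P(sum = 10) = 126/32768 = 63/16384 ≈ 0.004.

0.004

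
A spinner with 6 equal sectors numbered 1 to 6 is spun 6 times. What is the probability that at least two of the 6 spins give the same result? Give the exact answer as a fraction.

P(all 6 different) = 6/6 · 5/6 · ··· · 1/6 = 5/324.
P(at least two equal) = 1 − 5/324 = 319/324.

319/324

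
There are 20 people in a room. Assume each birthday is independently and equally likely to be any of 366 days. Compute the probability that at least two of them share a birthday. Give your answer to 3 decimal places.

0.411

It's easier to compute the probability that all 20 are distinct.
P(all distinct) = 366/366 · 365/366 · ··· · 347/366 ≈ 0.589.
So the probability of at least one match is 1 − 0.589 = 0.411.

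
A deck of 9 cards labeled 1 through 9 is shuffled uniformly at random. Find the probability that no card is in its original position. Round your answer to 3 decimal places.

This is the derangement probability: permutations of 9 with no fixed point.
D(9) = 9! · (1 − 1/1! + 1/2! − ··· + (−1)^9/9!) = 133496.
P = 133496/362880 = 16687/45360 ≈ 0.368.

0.368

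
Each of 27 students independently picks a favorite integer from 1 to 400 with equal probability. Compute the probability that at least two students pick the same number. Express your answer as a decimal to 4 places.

It's easier to compute the probability that all 27 are distinct.
P(all distinct) = 400/400 · 399/400 · ··· · 374/400 ≈ 0.4076.
So the probability of at least one match is 1 − 0.4076 = 0.5924.

0.5924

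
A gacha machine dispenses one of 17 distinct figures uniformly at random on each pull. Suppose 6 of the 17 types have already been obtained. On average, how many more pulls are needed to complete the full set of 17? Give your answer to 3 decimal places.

51.338

Starting from 6 distinct types, each trial gives a new one with probability (17−i)/17 when i types are held, so the wait for the next new type is 17/(17−i).
E = 17/11 + 17/10 + 17/9 + 17/8 + 17/7 + 17/6 + 17/5 + 17/4 + 17/3 + 17/2 + 17/1 = 1423087/27720 ≈ 51.338.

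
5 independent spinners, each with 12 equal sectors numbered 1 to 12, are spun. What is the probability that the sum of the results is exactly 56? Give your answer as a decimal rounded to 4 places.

0.0003

There are 12^5 = 248832 equally likely outcomes.
The number of ordered 5-tuples from {1,…,12} summing to 56 is 70.
P(sum = 56) = 70/248832 = 35/124416 ≈ 0.0003.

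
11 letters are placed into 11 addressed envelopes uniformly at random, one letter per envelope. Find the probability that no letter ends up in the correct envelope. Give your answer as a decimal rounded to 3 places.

0.368

This is the derangement probability: permutations of 11 with no fixed point.
D(11) = 11! · (1 − 1/1! + 1/2! − ··· + (−1)^11/11!) = 14684570.
P = 14684570/39916800 = 1468457/3991680 ≈ 0.368.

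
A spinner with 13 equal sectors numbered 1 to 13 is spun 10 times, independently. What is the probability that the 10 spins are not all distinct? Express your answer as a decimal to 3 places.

0.992

P(all 10 different) = 13/13 · 12/13 · ··· · 4/13 ≈ 0.008.
P(at least two equal) = 1 − 0.008 = 0.992.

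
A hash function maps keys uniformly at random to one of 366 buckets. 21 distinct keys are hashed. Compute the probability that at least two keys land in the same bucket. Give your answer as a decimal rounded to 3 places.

It's easier to compute the probability that all 21 are distinct.
P(all distinct) = 366/366 · 365/366 · ··· · 346/366 ≈ 0.557.
So the probability of at least one match is 1 − 0.557 = 0.443.

0.443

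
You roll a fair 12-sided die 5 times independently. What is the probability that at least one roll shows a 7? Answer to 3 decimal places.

P(no roll shows a 7) = (11/12)^5 ≈ 0.647.
P(at least one) = 1 − 0.647 = 0.353.

0.353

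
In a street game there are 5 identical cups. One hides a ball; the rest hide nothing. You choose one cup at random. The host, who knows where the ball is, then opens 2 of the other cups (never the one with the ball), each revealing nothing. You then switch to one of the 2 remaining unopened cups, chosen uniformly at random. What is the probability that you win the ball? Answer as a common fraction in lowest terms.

2/5

Your original cup holds the ball with probability 1/5, so the other 4 collectively hold it with probability 4/5.
The host can always find 2 empty cups to open, so the reveals don't change that 4/5; it is now spread over the 2 remaining unopened cups.
P(win by switching) = (4/5) · (1/2) = 2/5.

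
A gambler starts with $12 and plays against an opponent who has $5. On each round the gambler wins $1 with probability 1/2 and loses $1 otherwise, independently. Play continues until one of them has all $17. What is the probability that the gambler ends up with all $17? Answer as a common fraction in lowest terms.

12/17

With a fair step, P(i) = ½P(i−1) + ½P(i+1) with P(0)=0, P(17)=1 has the linear solution P(i) = i/17.
P(12) = 12/17.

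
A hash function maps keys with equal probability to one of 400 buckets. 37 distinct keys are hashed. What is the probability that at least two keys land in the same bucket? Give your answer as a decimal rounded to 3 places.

It's easier to compute the probability that all 37 are distinct.
P(all distinct) = 400/400 · 399/400 · ··· · 364/400 ≈ 0.179.
So the probability of at least one match is 1 − 0.179 = 0.821.

0.821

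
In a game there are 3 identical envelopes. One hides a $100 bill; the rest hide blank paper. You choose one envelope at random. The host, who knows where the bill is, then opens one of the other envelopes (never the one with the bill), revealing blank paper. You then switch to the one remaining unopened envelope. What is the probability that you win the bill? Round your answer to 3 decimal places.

0.667

Your original envelope holds the bill with probability 1/3, so the other 2 collectively hold it with probability 2/3.
The host can always find an empty envelope to open, so this doesn't change that 2/3; it is now spread over the 1 remaining unopened envelope.
P(win by switching) = (2/3) · (1/1) = 2/3 ≈ 0.667.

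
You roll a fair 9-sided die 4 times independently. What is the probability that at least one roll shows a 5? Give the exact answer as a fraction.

P(no roll shows a 5) = (8/9)^4 = 4096/6561.
P(at least one) = 1 − 4096/6561 = 2465/6561.

2465/6561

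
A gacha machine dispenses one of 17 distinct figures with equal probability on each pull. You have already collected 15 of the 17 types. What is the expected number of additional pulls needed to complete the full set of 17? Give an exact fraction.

Starting from 15 distinct types, each trial gives a new one with probability (17−i)/17 when i types are held, so the wait for the next new type is 17/(17−i).
E = 17/2 + 17/1 = 51/2.

51/2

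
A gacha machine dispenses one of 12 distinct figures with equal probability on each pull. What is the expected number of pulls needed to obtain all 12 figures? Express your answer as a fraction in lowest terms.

86021/2310

After i distinct types are collected, each trial gives a new one with probability (12−i)/12, so the expected wait for the next new type is 12/(12−i).
E = 12/12 + 12/11 + 12/10 + 12/9 + 12/8 + 12/7 + 12/6 + 12/5 + 12/4 + 12/3 + 12/2 + 12/1 = 86021/2310.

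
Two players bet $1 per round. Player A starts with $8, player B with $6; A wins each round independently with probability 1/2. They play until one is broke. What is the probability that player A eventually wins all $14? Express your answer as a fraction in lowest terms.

With a fair step, P(i) = ½P(i−1) + ½P(i+1) with P(0)=0, P(14)=1 has the linear solution P(i) = i/14.
P(8) = 8/14 = 4/7.

4/7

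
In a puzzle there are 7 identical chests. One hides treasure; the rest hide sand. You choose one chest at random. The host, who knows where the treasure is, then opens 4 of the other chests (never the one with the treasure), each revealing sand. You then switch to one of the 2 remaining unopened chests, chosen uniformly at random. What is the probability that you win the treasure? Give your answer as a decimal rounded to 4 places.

0.4286

Your original chest holds the treasure with probability 1/7, so the other 6 collectively hold it with probability 6/7.
The host can always find 4 empty chests to open, so the reveals don't change that 6/7; it is now spread over the 2 remaining unopened chests.
P(win by switching) = (6/7) · (1/2) = 3/7 ≈ 0.4286.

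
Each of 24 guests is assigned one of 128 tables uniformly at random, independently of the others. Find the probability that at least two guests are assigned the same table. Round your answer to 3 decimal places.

It's easier to compute the probability that all 24 are distinct.
P(all distinct) = 128/128 · 127/128 · ··· · 105/128 ≈ 0.100.
So the probability of at least one match is 1 − 0.100 = 0.900.

0.900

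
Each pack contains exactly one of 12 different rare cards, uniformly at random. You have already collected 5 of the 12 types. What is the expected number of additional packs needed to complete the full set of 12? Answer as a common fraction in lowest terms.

1089/35

Starting from 5 distinct types, each trial gives a new one with probability (12−i)/12 when i types are held, so the wait for the next new type is 12/(12−i).
E = 12/7 + 12/6 + 12/5 + 12/4 + 12/3 + 12/2 + 12/1 = 1089/35.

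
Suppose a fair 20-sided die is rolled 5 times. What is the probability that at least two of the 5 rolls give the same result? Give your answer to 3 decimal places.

0.419

P(all 5 different) = 20/20 · 19/20 · ··· · 16/20 ≈ 0.581.
P(at least two equal) = 1 − 0.581 = 0.419.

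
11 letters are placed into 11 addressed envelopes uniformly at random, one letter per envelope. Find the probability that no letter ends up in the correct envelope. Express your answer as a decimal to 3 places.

0.368

This is the derangement probability: permutations of 11 with no fixed point.
D(11) = 11! · (1 − 1/1! + 1/2! − ··· + (−1)^11/11!) = 14684570.
P = 14684570/39916800 = 1468457/3991680 ≈ 0.368.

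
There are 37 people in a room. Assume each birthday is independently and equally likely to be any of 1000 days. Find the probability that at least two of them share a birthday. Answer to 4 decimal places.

It's easier to compute the probability that all 37 are distinct.
P(all distinct) = 1000/1000 · 999/1000 · ··· · 964/1000 ≈ 0.5095.
So the probability of at least one match is 1 − 0.5095 = 0.4905.

0.4905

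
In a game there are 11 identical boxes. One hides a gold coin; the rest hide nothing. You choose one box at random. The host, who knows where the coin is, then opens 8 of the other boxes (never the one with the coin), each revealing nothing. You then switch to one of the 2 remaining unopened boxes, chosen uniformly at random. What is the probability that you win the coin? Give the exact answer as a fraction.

5/11

Your original box holds the coin with probability 1/11, so the other 10 collectively hold it with probability 10/11.
The host can always find 8 empty boxes to open, so the reveals don't change that 10/11; it is now spread over the 2 remaining unopened boxes.
P(win by switching) = (10/11) · (1/2) = 5/11.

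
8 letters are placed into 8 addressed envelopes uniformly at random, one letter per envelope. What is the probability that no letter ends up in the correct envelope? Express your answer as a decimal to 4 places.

0.3679

This is the derangement probability: permutations of 8 with no fixed point.
D(8) = 8! · (1 − 1/1! + 1/2! − ··· + (−1)^8/8!) = 14833.
P = 14833/40320 = 2119/5760 ≈ 0.3679.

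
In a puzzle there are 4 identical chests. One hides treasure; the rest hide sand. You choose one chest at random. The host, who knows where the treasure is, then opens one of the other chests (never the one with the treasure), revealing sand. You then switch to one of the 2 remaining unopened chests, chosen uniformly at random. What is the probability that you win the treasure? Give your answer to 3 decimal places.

Your original chest holds the treasure with probability 1/4, so the other 3 collectively hold it with probability 3/4.
The host can always find an empty chest to open, so this doesn't change that 3/4; it is now spread over the 2 remaining unopened chests.
P(win by switching) = (3/4) · (1/2) = 3/8 ≈ 0.375.

0.375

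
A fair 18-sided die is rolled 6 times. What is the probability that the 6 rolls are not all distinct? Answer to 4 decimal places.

0.6070

P(all 6 different) = 18/18 · 17/18 · ··· · 13/18 ≈ 0.3930.
P(at least two equal) = 1 − 0.3930 = 0.6070.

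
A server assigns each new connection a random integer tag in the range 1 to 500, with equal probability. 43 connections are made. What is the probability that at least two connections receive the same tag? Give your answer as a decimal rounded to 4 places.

It's easier to compute the probability that all 43 are distinct.
P(all distinct) = 500/500 · 499/500 · ··· · 458/500 ≈ 0.1558.
So the probability of at least one match is 1 − 0.1558 = 0.8442.

0.8442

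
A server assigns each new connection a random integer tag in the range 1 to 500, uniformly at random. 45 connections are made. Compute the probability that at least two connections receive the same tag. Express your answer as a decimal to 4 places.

0.8702

It's easier to compute the probability that all 45 are distinct.
P(all distinct) = 500/500 · 499/500 · ··· · 456/500 ≈ 0.1298.
So the probability of at least one match is 1 − 0.1298 = 0.8702.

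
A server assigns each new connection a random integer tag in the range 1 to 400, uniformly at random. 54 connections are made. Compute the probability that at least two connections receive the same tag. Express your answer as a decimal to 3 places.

It's easier to compute the probability that all 54 are distinct.
P(all distinct) = 400/400 · 399/400 · ··· · 347/400 ≈ 0.024.
So the probability of at least one match is 1 − 0.024 = 0.976.

0.976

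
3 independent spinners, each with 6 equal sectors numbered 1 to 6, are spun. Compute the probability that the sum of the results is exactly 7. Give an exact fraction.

5/72

There are 6^3 = 216 equally likely outcomes.
The number of ordered 3-tuples from {1,…,6} summing to 7 is 15.
P(sum = 7) = 15/216 = 5/72.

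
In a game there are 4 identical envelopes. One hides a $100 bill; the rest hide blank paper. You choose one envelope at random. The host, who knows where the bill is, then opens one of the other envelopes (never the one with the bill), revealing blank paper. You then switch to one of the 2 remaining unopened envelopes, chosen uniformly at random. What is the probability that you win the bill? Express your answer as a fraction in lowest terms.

3/8

Your original envelope holds the bill with probability 1/4, so the other 3 collectively hold it with probability 3/4.
The host can always find an empty envelope to open, so this doesn't change that 3/4; it is now spread over the 2 remaining unopened envelopes.
P(win by switching) = (3/4) · (1/2) = 3/8.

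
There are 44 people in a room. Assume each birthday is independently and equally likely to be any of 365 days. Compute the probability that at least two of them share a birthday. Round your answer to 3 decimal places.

0.933

It's easier to compute the probability that all 44 are distinct.
P(all distinct) = 365/365 · 364/365 · ··· · 322/365 ≈ 0.067.
So the probability of at least one match is 1 − 0.067 = 0.933.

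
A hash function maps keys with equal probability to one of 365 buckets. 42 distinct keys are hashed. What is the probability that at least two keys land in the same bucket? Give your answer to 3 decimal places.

0.914

It's easier to compute the probability that all 42 are distinct.
P(all distinct) = 365/365 · 364/365 · ··· · 324/365 ≈ 0.086.
So the probability of at least one match is 1 − 0.086 = 0.914.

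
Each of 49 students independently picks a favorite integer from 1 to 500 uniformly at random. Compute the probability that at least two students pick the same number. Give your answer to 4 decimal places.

0.9121

It's easier to compute the probability that all 49 are distinct.
P(all distinct) = 500/500 · 499/500 · ··· · 452/500 ≈ 0.0879.
So the probability of at least one match is 1 − 0.0879 = 0.9121.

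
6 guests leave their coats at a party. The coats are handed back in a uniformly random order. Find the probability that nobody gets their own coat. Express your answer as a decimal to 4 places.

This is the derangement probability: permutations of 6 with no fixed point.
D(6) = 6! · (1 − 1/1! + 1/2! − ··· + (−1)^6/6!) = 265.
P = 265/720 = 53/144 ≈ 0.3681.

0.3681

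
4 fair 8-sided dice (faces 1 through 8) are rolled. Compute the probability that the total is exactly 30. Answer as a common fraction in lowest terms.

There are 8^4 = 4096 equally likely outcomes.
The number of ordered 4-tuples from {1,…,8} summing to 30 is 10.
P(sum = 30) = 10/4096 = 5/2048.

5/2048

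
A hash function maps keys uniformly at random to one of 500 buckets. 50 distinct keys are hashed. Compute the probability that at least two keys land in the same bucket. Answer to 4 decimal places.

0.9207

It's easier to compute the probability that all 50 are distinct.
P(all distinct) = 500/500 · 499/500 · ··· · 451/500 ≈ 0.0793.
So the probability of at least one match is 1 − 0.0793 = 0.9207.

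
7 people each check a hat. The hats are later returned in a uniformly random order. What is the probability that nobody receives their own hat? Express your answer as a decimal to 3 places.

0.368

This is the derangement probability: permutations of 7 with no fixed point.
D(7) = 7! · (1 − 1/1! + 1/2! − ··· + (−1)^7/7!) = 1854.
P = 1854/5040 = 103/280 ≈ 0.368.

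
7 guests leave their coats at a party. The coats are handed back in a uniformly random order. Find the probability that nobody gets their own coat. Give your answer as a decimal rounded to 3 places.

0.368

This is the derangement probability: permutations of 7 with no fixed point.
D(7) = 7! · (1 − 1/1! + 1/2! − ··· + (−1)^7/7!) = 1854.
P = 1854/5040 = 103/280 ≈ 0.368.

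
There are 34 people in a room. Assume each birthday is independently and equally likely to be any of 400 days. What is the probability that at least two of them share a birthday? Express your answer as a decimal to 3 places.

It's easier to compute the probability that all 34 are distinct.
P(all distinct) = 400/400 · 399/400 · ··· · 367/400 ≈ 0.236.
So the probability of at least one match is 1 − 0.236 = 0.764.

0.764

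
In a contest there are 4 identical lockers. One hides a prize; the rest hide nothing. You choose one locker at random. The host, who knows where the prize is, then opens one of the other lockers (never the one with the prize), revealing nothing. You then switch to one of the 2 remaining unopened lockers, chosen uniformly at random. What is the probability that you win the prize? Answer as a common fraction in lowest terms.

3/8

Your original locker holds the prize with probability 1/4, so the other 3 collectively hold it with probability 3/4.
The host can always find an empty locker to open, so this doesn't change that 3/4; it is now spread over the 2 remaining unopened lockers.
P(win by switching) = (3/4) · (1/2) = 3/8.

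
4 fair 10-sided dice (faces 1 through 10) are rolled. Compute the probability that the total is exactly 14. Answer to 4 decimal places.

0.0282

There are 10^4 = 10000 equally likely outcomes.
The number of ordered 4-tuples from {1,…,10} summing to 14 is 282.
P(sum = 14) = 282/10000 = 141/5000 ≈ 0.0282.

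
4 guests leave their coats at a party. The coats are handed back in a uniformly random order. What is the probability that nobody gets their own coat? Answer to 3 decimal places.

0.375

This is the derangement probability: permutations of 4 with no fixed point.
D(4) = 4! · (1 − 1/1! + 1/2! − ··· + (−1)^4/4!) = 9.
P = 9/24 = 3/8 ≈ 0.375.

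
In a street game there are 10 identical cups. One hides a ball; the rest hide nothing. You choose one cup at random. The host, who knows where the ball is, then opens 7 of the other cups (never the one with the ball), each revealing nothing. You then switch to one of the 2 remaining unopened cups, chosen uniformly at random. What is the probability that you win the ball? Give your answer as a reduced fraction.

9/20

Your original cup holds the ball with probability 1/10, so the other 9 collectively hold it with probability 9/10.
The host can always find 7 empty cups to open, so the reveals don't change that 9/10; it is now spread over the 2 remaining unopened cups.
P(win by switching) = (9/10) · (1/2) = 9/20.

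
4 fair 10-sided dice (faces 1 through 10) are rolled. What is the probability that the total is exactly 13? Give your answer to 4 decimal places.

0.0220

There are 10^4 = 10000 equally likely outcomes.
The number of ordered 4-tuples from {1,…,10} summing to 13 is 220.
P(sum = 13) = 220/10000 = 11/500 ≈ 0.0220.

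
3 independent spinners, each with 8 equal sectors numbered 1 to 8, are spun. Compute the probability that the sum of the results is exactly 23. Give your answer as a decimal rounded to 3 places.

0.006

There are 8^3 = 512 equally likely outcomes.
The number of ordered 3-tuples from {1,…,8} summing to 23 is 3.
P(sum = 23) = 3/512 ≈ 0.006.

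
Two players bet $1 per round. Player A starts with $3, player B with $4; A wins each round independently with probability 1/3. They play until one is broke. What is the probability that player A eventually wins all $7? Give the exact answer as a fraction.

Let r = q/p = (2/3)/(1/3) = 2. The recurrence P(i) = p·P(i+1) + q·P(i−1) with P(0)=0, P(7)=1 gives P(i) = (1 − r^i)/(1 − r^7).
P(3) = (1 − (2)^3) / (1 − (2)^7) = 7/127.

7/127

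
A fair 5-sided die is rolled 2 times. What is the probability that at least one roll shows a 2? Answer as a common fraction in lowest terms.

9/25

P(no roll shows a 2) = (4/5)^2 = 16/25.
P(at least one) = 1 − 16/25 = 9/25.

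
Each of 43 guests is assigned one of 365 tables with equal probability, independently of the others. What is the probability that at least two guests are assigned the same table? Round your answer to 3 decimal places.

0.924

It's easier to compute the probability that all 43 are distinct.
P(all distinct) = 365/365 · 364/365 · ··· · 323/365 ≈ 0.076.
So the probability of at least one match is 1 − 0.076 = 0.924.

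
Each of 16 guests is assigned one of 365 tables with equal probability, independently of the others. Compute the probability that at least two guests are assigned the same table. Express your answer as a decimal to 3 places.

It's easier to compute the probability that all 16 are distinct.
P(all distinct) = 365/365 · 364/365 · ··· · 350/365 ≈ 0.716.
So the probability of at least one match is 1 − 0.716 = 0.284.

0.284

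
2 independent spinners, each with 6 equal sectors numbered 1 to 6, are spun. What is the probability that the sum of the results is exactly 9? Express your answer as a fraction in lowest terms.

1/9

There are 6^2 = 36 equally likely outcomes.
The number of ordered 2-tuples from {1,…,6} summing to 9 is 4.
P(sum = 9) = 4/36 = 1/9.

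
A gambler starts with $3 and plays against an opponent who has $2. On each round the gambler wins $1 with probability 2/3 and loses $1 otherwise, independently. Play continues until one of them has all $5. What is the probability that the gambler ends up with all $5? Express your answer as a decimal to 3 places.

Let r = q/p = (1/3)/(2/3) = 1/2. The recurrence P(i) = p·P(i+1) + q·P(i−1) with P(0)=0, P(5)=1 gives P(i) = (1 − r^i)/(1 − r^5).
P(3) = (1 − (1/2)^3) / (1 − (1/2)^5) = 28/31 ≈ 0.903.

0.903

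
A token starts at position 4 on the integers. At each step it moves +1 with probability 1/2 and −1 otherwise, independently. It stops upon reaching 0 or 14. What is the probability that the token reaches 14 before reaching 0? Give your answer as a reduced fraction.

With a fair step, P(i) = ½P(i−1) + ½P(i+1) with P(0)=0, P(14)=1 has the linear solution P(i) = i/14.
P(4) = 4/14 = 2/7.

2/7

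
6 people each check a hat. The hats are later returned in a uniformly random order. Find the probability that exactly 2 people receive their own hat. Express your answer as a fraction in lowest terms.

Choose which 2 of the 6 are fixed: C(6,2) = 15 ways.
The remaining 4 must have no fixed point: D(4) = 9.
P = 15·9/720 = 3/16.

3/16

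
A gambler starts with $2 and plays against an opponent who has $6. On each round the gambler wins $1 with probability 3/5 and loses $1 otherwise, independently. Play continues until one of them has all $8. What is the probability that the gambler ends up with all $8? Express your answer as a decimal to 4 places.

0.5781

Let r = q/p = (2/5)/(3/5) = 2/3. The recurrence P(i) = p·P(i+1) + q·P(i−1) with P(0)=0, P(8)=1 gives P(i) = (1 − r^i)/(1 − r^8).
P(2) = (1 − (2/3)^2) / (1 − (2/3)^8) = 729/1261 ≈ 0.5781.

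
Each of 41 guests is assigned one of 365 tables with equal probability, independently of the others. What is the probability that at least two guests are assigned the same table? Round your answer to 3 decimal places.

0.903

It's easier to compute the probability that all 41 are distinct.
P(all distinct) = 365/365 · 364/365 · ··· · 325/365 ≈ 0.097.
So the probability of at least one match is 1 − 0.097 = 0.903.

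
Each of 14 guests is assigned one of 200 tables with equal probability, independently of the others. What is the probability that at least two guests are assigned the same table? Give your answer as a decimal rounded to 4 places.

0.3722

It's easier to compute the probability that all 14 are distinct.
P(all distinct) = 200/200 · 199/200 · ··· · 187/200 ≈ 0.6278.
So the probability of at least one match is 1 − 0.6278 = 0.3722.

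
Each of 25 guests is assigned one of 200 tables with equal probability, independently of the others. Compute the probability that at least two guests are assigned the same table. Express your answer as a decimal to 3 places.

It's easier to compute the probability that all 25 are distinct.
P(all distinct) = 200/200 · 199/200 · ··· · 176/200 ≈ 0.209.
So the probability of at least one match is 1 − 0.209 = 0.791.

0.791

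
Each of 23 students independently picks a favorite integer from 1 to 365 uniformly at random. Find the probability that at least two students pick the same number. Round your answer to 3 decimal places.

It's easier to compute the probability that all 23 are distinct.
P(all distinct) = 365/365 · 364/365 · ··· · 343/365 ≈ 0.493.
So the probability of at least one match is 1 − 0.493 = 0.507.

0.507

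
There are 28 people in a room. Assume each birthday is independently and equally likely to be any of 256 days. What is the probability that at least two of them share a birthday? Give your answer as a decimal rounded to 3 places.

It's easier to compute the probability that all 28 are distinct.
P(all distinct) = 256/256 · 255/256 · ··· · 229/256 ≈ 0.216.
So the probability of at least one match is 1 − 0.216 = 0.784.

0.784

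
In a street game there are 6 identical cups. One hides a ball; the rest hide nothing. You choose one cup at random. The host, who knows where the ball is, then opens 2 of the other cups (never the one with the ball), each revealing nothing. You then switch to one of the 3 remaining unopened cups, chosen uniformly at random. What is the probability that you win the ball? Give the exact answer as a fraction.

Your original cup holds the ball with probability 1/6, so the other 5 collectively hold it with probability 5/6.
The host can always find 2 empty cups to open, so the reveals don't change that 5/6; it is now spread over the 3 remaining unopened cups.
P(win by switching) = (5/6) · (1/3) = 5/18.

5/18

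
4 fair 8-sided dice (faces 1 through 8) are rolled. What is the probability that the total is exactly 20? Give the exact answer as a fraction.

315/4096

There are 8^4 = 4096 equally likely outcomes.
The number of ordered 4-tuples from {1,…,8} summing to 20 is 315.
P(sum = 20) = 315/4096.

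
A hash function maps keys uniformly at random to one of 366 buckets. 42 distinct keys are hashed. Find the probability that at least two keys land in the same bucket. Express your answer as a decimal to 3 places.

It's easier to compute the probability that all 42 are distinct.
P(all distinct) = 366/366 · 365/366 · ··· · 325/366 ≈ 0.087.
So the probability of at least one match is 1 − 0.087 = 0.913.

0.913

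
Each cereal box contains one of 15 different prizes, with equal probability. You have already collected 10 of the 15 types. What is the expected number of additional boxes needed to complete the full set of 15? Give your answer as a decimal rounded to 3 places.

34.250

Starting from 10 distinct types, each trial gives a new one with probability (15−i)/15 when i types are held, so the wait for the next new type is 15/(15−i).
E = 15/5 + 15/4 + 15/3 + 15/2 + 15/1 = 137/4 ≈ 34.250.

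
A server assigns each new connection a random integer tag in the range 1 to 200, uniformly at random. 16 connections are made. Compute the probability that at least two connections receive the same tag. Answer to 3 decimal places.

0.460

It's easier to compute the probability that all 16 are distinct.
P(all distinct) = 200/200 · 199/200 · ··· · 185/200 ≈ 0.540.
So the probability of at least one match is 1 − 0.540 = 0.460.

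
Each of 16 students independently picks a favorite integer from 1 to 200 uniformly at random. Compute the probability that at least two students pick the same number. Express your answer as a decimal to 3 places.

0.460

It's easier to compute the probability that all 16 are distinct.
P(all distinct) = 200/200 · 199/200 · ··· · 185/200 ≈ 0.540.
So the probability of at least one match is 1 − 0.540 = 0.460.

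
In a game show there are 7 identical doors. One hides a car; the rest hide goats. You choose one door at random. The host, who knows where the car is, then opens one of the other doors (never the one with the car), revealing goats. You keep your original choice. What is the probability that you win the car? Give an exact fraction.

1/7

The host can always open an empty door regardless of your choice, so this gives no information about your original door.
P(win by staying) = 1/7.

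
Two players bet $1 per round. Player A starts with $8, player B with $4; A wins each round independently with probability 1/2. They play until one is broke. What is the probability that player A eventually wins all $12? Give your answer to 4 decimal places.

With a fair step, P(i) = ½P(i−1) + ½P(i+1) with P(0)=0, P(12)=1 has the linear solution P(i) = i/12.
P(8) = 8/12 = 2/3 ≈ 0.6667.

0.6667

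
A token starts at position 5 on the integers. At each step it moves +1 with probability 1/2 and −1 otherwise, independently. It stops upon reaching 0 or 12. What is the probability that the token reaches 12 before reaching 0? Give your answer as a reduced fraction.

With a fair step, P(i) = ½P(i−1) + ½P(i+1) with P(0)=0, P(12)=1 has the linear solution P(i) = i/12.
P(5) = 5/12.

5/12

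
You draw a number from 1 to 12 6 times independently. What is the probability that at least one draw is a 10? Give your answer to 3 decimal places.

P(no draw is a 10) = (11/12)^6 ≈ 0.593.
P(at least one) = 1 − 0.593 = 0.407.

0.407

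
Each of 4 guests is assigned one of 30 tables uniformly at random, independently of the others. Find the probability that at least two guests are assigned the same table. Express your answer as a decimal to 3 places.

0.188

It's easier to compute the probability that all 4 are distinct.
P(all distinct) = 30/30 · 29/30 · ··· · 27/30 ≈ 0.812.
So the probability of at least one match is 1 − 0.812 = 0.188.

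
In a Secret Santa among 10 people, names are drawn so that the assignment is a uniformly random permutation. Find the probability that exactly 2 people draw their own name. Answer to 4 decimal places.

0.1839

Choose which 2 of the 10 are fixed: C(10,2) = 45 ways.
The remaining 8 must have no fixed point: D(8) = 14833.
P = 45·14833/3628800 = 2119/11520 ≈ 0.1839.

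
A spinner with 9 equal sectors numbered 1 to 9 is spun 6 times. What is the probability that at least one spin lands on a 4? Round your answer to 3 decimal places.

P(no spin lands on a 4) = (8/9)^6 ≈ 0.493.
P(at least one) = 1 − 0.493 = 0.507.

0.507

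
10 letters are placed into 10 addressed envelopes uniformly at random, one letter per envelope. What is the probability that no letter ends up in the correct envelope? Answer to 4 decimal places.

This is the derangement probability: permutations of 10 with no fixed point.
D(10) = 10! · (1 − 1/1! + 1/2! − ··· + (−1)^10/10!) = 1334961.
P = 1334961/3628800 = 16481/44800 ≈ 0.3679.

0.3679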